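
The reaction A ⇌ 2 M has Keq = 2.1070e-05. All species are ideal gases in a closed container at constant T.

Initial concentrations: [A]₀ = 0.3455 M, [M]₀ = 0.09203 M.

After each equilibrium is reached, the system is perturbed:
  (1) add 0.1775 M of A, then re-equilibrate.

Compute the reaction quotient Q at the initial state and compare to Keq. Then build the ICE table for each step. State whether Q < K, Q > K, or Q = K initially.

Q₀ = 0.02451 vs Keq = 2.1070e-05 ⇒ Q>K, reverse
Step 1:
                   A          M
  I           0.3455    0.09203
  C          0.04458   -0.08916
  E           0.3901   0.002867
  solve Keq expr → x = -0.04458; check Q = 2.1070e-05
Then add 0.1775 M of A.
Step 2:
                   A          M
  I           0.5676   0.002867
  C       -2.9519e-04 5.9039e-04
  E           0.5673   0.003457
  solve Keq expr → x = 2.9519e-04; check Q = 2.1070e-05

Q₀ = 0.02451; Q > K (proceeds reverse)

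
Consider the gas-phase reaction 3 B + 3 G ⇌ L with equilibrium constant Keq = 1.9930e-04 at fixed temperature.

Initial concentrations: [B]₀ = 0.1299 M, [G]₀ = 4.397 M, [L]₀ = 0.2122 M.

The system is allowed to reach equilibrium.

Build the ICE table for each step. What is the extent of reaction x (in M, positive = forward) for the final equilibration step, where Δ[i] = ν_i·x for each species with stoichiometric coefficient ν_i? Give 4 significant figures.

x = -0.2022 M

Q₀ = 1.139 vs Keq = 1.9930e-04 ⇒ Q>K, reverse
Step 1:
                  B         G         L
  Initial    0.1299     4.397    0.2122
  Change     0.6067    0.6067   -0.2022
  Equil      0.7366     5.004  0.009977
  solve Keq expr → x = -0.2022; check Q = 1.9930e-04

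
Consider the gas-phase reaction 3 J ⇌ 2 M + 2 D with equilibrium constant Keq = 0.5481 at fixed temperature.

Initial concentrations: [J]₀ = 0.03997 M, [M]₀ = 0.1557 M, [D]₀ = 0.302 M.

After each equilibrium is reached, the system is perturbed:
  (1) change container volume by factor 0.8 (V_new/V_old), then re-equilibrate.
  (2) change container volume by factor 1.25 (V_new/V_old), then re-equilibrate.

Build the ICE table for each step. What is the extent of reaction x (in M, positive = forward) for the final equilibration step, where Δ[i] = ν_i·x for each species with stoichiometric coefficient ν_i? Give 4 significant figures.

x = 0.001685 M

Q₀ = 34.62 vs Keq = 0.5481 ⇒ Q>K, reverse
Step 1:
                    J           M           D
  Initial     0.03997      0.1557       0.302
  Change      0.07138    -0.04758    -0.04758
  Equil        0.1113      0.1081      0.2544
  solve Keq expr → x = -0.02379; check Q = 0.5481
Then change container volume by factor 0.8 (V_new/V_old).
Step 2:
                    J           M           D
  Initial      0.1392      0.1351       0.318
  Change     0.006317   -0.004211   -0.004211
  Equil        0.1455      0.1309      0.3138
  solve Keq expr → x = -0.002106; check Q = 0.5481
Then change container volume by factor 1.25 (V_new/V_old).
Step 3:
                    J           M           D
  Initial      0.1164      0.1047       0.251
  Change    -0.005054    0.003369    0.003369
  Equil        0.1113      0.1081      0.2544
  solve Keq expr → x = 0.001685; check Q = 0.5481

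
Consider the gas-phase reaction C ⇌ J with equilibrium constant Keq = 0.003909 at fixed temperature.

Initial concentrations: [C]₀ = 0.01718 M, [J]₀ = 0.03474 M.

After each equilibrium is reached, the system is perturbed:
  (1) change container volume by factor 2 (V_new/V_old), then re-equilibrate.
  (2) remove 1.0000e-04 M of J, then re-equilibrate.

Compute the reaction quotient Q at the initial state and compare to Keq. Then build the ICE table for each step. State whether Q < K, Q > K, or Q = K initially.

Q₀ = 2.022 vs Keq = 0.003909 ⇒ Q>K, reverse
Step 1:
                  C         J
  I         0.01718   0.03474
  C         0.03454  -0.03454
  E         0.05172 2.0217e-04
  solve Keq expr → x = -0.03454; check Q = 0.003909
Then change container volume by factor 2 (V_new/V_old).
Step 2:
                  C         J
  I         0.02586 1.0108e-04
  C               0         0
  E         0.02586 1.0108e-04
  solve Keq expr → x = 0; check Q = 0.003909
Then remove 1.0000e-04 M of J.
Step 3:
                  C         J
  I         0.02586 1.0825e-06
  C       -9.9611e-05 9.9611e-05
  E         0.02576 1.0069e-04
  solve Keq expr → x = 9.9611e-05; check Q = 0.003909

Q₀ = 2.022; Q > K (proceeds reverse)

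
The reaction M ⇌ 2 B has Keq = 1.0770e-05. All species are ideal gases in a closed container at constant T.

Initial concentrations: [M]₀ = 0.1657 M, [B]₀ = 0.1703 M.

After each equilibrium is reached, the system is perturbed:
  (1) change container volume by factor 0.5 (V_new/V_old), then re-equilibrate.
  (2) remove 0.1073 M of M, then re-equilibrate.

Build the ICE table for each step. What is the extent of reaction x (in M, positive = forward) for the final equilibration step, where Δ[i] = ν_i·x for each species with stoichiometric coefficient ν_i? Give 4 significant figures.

Q₀ = 0.175 vs Keq = 1.0770e-05 ⇒ Q>K, reverse
Step 1:
                   M          B
  Initial     0.1657     0.1703
  Change     0.08433    -0.1687
  Equil         0.25   0.001641
  solve Keq expr → x = -0.08433; check Q = 1.0770e-05
Then change container volume by factor 0.5 (V_new/V_old).
Step 2:
                   M          B
  Initial     0.5001   0.003282
  Change  4.8008e-04 -9.6015e-04
  Equil       0.5005   0.002322
  solve Keq expr → x = -4.8008e-04; check Q = 1.0770e-05
Then remove 0.1073 M of M.
Step 3:
                   M          B
  Initial     0.3932   0.002322
  Change  1.3175e-04 -2.6351e-04
  Equil       0.3934   0.002058
  solve Keq expr → x = -1.3175e-04; check Q = 1.0770e-05

x = -1.3175e-04 M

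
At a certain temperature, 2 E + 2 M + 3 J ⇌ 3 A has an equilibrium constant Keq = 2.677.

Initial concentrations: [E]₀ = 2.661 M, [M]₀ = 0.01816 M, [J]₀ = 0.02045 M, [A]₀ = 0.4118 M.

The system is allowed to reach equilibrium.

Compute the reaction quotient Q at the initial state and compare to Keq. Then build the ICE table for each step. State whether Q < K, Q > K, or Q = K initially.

Q₀ = 3.4967e+06; Q > K (proceeds reverse)

Q₀ = 3.4967e+06 vs Keq = 2.677 ⇒ Q>K, reverse
Step 1:
                  E         M         J         A
  I           2.661   0.01816   0.02045    0.4118
  C          0.1445    0.1445    0.2167   -0.2167
  E           2.805    0.1626    0.2371    0.1951
  solve Keq expr → x = -0.07223; check Q = 2.677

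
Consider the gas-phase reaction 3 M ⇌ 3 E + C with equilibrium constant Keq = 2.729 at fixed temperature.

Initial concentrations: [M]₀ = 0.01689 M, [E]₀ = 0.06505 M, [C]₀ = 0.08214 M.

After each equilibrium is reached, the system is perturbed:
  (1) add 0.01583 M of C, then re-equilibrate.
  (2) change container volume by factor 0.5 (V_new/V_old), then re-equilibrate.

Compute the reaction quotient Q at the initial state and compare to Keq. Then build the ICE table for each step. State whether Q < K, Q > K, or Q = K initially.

Q₀ = 4.693; Q > K (proceeds reverse)

Q₀ = 4.693 vs Keq = 2.729 ⇒ Q>K, reverse
Step 1:
                    M           E           C
  Initial     0.01689     0.06505     0.08214
  Change     0.002501   -0.002501 -8.3360e-04
  Equil       0.01939     0.06255     0.08131
  solve Keq expr → x = -8.3360e-04; check Q = 2.729
Then add 0.01583 M of C.
Step 2:
                    M           E           C
  Initial     0.01939     0.06255     0.09714
  Change   8.7606e-04 -8.7606e-04 -2.9202e-04
  Equil       0.02027     0.06167     0.09684
  solve Keq expr → x = -2.9202e-04; check Q = 2.729
Then change container volume by factor 0.5 (V_new/V_old).
Step 3:
                    M           E           C
  Initial     0.04053      0.1233      0.1937
  Change     0.007308   -0.007308   -0.002436
  Equil       0.04784       0.116      0.1913
  solve Keq expr → x = -0.002436; check Q = 2.729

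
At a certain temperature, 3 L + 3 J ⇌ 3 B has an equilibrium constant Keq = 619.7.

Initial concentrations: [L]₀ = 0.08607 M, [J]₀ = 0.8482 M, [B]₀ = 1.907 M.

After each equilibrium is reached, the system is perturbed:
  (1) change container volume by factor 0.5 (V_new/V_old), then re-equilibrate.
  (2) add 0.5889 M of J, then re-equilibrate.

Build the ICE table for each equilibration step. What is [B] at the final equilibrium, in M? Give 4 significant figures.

Q₀ = 1.7824e+04 vs Keq = 619.7 ⇒ Q>K, reverse
Step 1:
                   L          J          B
  I          0.08607     0.8482      1.907
  C           0.1278     0.1278    -0.1278
  E           0.2138      0.976      1.779
  solve Keq expr → x = -0.04259; check Q = 619.7
Then change container volume by factor 0.5 (V_new/V_old).
Step 2:
                   L          J          B
  I           0.4277      1.952      3.558
  C          -0.1802    -0.1802     0.1802
  E           0.2475      1.772      3.739
  solve Keq expr → x = 0.06005; check Q = 619.7
Then add 0.5889 M of J.
Step 3:
                   L          J          B
  I           0.2475      2.361      3.739
  C         -0.05457   -0.05457    0.05457
  E           0.1929      2.306      3.793
  solve Keq expr → x = 0.01819; check Q = 619.7

[B]_eq = 3.793 M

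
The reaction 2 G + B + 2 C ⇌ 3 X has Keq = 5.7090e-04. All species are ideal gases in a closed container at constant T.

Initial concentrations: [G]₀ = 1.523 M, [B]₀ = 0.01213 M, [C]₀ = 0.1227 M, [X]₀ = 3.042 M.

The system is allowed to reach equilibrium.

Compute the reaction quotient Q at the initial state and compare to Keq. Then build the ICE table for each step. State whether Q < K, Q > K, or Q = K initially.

Q₀ = 6.6455e+04; Q > K (proceeds reverse)

Q₀ = 6.6455e+04 vs Keq = 5.7090e-04 ⇒ Q>K, reverse
Step 1:
                   G          B          C          X
  Initial      1.523    0.01213     0.1227      3.042
  Change       1.838     0.9191      1.838     -2.757
  Equil        3.361     0.9312      1.961     0.2848
  solve Keq expr → x = -0.9191; check Q = 5.7090e-04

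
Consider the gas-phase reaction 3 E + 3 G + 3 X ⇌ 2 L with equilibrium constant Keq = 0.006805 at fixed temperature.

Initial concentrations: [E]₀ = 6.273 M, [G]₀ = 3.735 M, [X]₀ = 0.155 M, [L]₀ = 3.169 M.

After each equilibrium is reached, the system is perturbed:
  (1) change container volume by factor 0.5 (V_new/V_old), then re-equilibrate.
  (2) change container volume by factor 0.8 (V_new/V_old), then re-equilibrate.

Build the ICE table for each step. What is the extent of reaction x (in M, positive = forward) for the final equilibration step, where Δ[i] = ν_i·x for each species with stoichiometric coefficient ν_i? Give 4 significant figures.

Q₀ = 0.2097 vs Keq = 0.006805 ⇒ Q>K, reverse
Step 1:
                   E          G          X          L
  I            6.273      3.735      0.155      3.169
  C           0.2642     0.2642     0.2642    -0.1761
  E            6.537      3.999     0.4192      2.993
  solve Keq expr → x = -0.08807; check Q = 0.006805
Then change container volume by factor 0.5 (V_new/V_old).
Step 2:
                   E          G          X          L
  I            13.07      7.998     0.8384      5.986
  C          -0.6394    -0.6394    -0.6394     0.4262
  E            12.44      7.359      0.199      6.412
  solve Keq expr → x = 0.2131; check Q = 0.006805
Then change container volume by factor 0.8 (V_new/V_old).
Step 3:
                   E          G          X          L
  I            15.54      9.199     0.2488      8.015
  C         -0.09763   -0.09763   -0.09763    0.06509
  E            15.45      9.101     0.1512       8.08
  solve Keq expr → x = 0.03254; check Q = 0.006805

x = 0.03254 M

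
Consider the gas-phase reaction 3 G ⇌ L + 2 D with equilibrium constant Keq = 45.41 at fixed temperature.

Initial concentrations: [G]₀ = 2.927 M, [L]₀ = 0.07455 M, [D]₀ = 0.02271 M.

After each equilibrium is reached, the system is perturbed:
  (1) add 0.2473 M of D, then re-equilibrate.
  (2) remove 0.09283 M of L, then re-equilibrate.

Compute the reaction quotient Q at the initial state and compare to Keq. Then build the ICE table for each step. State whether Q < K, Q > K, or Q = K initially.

Q₀ = 1.5333e-06; Q < K (proceeds forward)

Q₀ = 1.5333e-06 vs Keq = 45.41 ⇒ Q<K, forward
Step 1:
                    G           L           D
  Initial       2.927     0.07455     0.02271
  Change       -2.537      0.8455       1.691
  Equil        0.3904      0.9201       1.714
  solve Keq expr → x = 0.8455; check Q = 45.41
Then add 0.2473 M of D.
Step 2:
                    G           L           D
  Initial      0.3904      0.9201       1.961
  Change      0.03197    -0.01066    -0.02131
  Equil        0.4224      0.9094        1.94
  solve Keq expr → x = -0.01066; check Q = 45.41
Then remove 0.09283 M of L.
Step 3:
                    G           L           D
  Initial      0.4224      0.8166        1.94
  Change     -0.01296    0.004321    0.008641
  Equil        0.4094      0.8209       1.948
  solve Keq expr → x = 0.004321; check Q = 45.41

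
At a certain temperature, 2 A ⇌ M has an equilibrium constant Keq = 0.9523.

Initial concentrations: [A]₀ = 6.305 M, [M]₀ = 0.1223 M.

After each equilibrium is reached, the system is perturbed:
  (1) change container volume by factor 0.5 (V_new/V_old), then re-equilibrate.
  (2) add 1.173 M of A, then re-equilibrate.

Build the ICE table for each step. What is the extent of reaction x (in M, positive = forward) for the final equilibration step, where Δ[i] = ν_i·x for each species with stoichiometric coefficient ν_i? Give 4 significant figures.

Q₀ = 0.003076 vs Keq = 0.9523 ⇒ Q<K, forward
Step 1:
                   A          M
  Initial      6.305     0.1223
  Change      -4.695      2.347
  Equil         1.61       2.47
  solve Keq expr → x = 2.347; check Q = 0.9523
Then change container volume by factor 0.5 (V_new/V_old).
Step 2:
                   A          M
  Initial      3.221      4.939
  Change     -0.8476     0.4238
  Equil        2.373      5.363
  solve Keq expr → x = 0.4238; check Q = 0.9523
Then add 1.173 M of A.
Step 3:
                   A          M
  Initial      3.546      5.363
  Change      -1.059     0.5293
  Equil        2.487      5.892
  solve Keq expr → x = 0.5293; check Q = 0.9523

x = 0.5293 M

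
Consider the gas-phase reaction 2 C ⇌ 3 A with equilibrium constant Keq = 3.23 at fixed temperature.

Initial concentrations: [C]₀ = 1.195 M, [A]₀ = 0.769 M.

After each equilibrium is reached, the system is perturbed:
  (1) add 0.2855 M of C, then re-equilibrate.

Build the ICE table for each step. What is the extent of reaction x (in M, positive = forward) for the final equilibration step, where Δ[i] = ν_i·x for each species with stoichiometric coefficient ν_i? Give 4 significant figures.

Q₀ = 0.3185 vs Keq = 3.23 ⇒ Q<K, forward
Step 1:
                    C           A
  I             1.195       0.769
  C           -0.3607       0.541
  E            0.8343        1.31
  solve Keq expr → x = 0.1803; check Q = 3.23
Then add 0.2855 M of C.
Step 2:
                    C           A
  I              1.12        1.31
  C           -0.1152      0.1727
  E             1.005       1.483
  solve Keq expr → x = 0.05758; check Q = 3.23

x = 0.05758 M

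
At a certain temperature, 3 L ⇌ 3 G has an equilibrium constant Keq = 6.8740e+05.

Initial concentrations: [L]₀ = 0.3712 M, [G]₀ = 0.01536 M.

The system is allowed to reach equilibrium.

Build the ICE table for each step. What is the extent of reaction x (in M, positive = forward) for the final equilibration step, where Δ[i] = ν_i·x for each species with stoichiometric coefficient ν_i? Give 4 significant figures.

x = 0.1223 M

Q₀ = 7.0852e-05 vs Keq = 6.8740e+05 ⇒ Q<K, forward
Step 1:
                   L          G
  init        0.3712    0.01536
  Δ          -0.3669     0.3669
  eq        0.004331     0.3822
  solve Keq expr → x = 0.1223; check Q = 6.8740e+05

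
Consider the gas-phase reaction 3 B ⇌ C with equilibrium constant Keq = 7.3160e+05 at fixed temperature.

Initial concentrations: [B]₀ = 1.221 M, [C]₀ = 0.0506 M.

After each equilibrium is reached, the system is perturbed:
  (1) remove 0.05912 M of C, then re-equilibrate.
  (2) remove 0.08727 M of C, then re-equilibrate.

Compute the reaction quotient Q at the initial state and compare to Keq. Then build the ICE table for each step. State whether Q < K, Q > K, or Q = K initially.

Q₀ = 0.0278 vs Keq = 7.3160e+05 ⇒ Q<K, forward
Step 1:
                    B           C
  init          1.221      0.0506
  Δ            -1.212      0.4042
  eq         0.008534      0.4548
  solve Keq expr → x = 0.4042; check Q = 7.3160e+05
Then remove 0.05912 M of C.
Step 2:
                    B           C
  init       0.008534      0.3956
  Δ       -3.8624e-04  1.2875e-04
  eq         0.008148      0.3958
  solve Keq expr → x = 1.2875e-04; check Q = 7.3160e+05
Then remove 0.08727 M of C.
Step 3:
                    B           C
  init       0.008148      0.3085
  Δ       -6.4752e-04  2.1584e-04
  eq         0.007501      0.3087
  solve Keq expr → x = 2.1584e-04; check Q = 7.3160e+05

Q₀ = 0.0278; Q < K (proceeds forward)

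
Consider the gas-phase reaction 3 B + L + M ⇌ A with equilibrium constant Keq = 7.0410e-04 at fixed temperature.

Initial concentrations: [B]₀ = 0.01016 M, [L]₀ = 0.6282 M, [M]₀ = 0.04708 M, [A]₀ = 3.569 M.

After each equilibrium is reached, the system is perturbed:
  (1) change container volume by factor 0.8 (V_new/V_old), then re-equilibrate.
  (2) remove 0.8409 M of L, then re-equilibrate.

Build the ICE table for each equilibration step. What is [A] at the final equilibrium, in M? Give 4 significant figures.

[A]_eq = 1.942 M

Q₀ = 1.1506e+08 vs Keq = 7.0410e-04 ⇒ Q>K, reverse
Step 1:
                    B           L           M           A
  I           0.01016      0.6282     0.04708       3.569
  C              6.66        2.22        2.22       -2.22
  E              6.67       2.848       2.267       1.349
  solve Keq expr → x = -2.22; check Q = 7.0410e-04
Then change container volume by factor 0.8 (V_new/V_old).
Step 2:
                    B           L           M           A
  I             8.337        3.56       2.834       1.686
  C             -1.13     -0.3765     -0.3765      0.3765
  E             7.208       3.184       2.457       2.063
  solve Keq expr → x = 0.3765; check Q = 7.0410e-04
Then remove 0.8409 M of L.
Step 3:
                    B           L           M           A
  I             7.208       2.343       2.457       2.063
  C            0.3635      0.1212      0.1212     -0.1212
  E             7.572       2.464       2.578       1.942
  solve Keq expr → x = -0.1212; check Q = 7.0410e-04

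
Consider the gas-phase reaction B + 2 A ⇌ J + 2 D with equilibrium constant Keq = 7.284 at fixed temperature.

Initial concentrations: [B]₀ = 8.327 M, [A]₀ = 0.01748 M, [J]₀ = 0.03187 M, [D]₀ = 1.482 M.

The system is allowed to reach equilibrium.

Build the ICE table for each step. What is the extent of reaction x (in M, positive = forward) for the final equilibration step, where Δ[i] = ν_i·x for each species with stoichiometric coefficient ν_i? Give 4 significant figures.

x = -0.00633 M

Q₀ = 27.51 vs Keq = 7.284 ⇒ Q>K, reverse
Step 1:
                    B           A           J           D
  Initial       8.327     0.01748     0.03187       1.482
  Change      0.00633     0.01266    -0.00633    -0.01266
  Equil         8.333     0.03014     0.02554       1.469
  solve Keq expr → x = -0.00633; check Q = 7.284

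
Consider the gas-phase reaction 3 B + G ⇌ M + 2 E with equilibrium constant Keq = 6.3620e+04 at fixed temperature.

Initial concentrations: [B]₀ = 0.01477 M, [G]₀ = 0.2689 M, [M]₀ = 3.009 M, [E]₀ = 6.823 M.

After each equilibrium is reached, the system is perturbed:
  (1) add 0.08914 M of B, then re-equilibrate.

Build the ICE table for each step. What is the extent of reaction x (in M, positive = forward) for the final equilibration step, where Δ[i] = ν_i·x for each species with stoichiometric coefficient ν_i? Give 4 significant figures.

x = 0.02734 M

Q₀ = 1.6167e+08 vs Keq = 6.3620e+04 ⇒ Q>K, reverse
Step 1:
                  B         G         M         E
  I         0.01477    0.2689     3.009     6.823
  C           0.171   0.05699  -0.05699    -0.114
  E          0.1857    0.3259     2.952     6.709
  solve Keq expr → x = -0.05699; check Q = 6.3620e+04
Then add 0.08914 M of B.
Step 2:
                  B         G         M         E
  I          0.2749    0.3259     2.952     6.709
  C        -0.08201  -0.02734   0.02734   0.05467
  E          0.1929    0.2986     2.979     6.764
  solve Keq expr → x = 0.02734; check Q = 6.3620e+04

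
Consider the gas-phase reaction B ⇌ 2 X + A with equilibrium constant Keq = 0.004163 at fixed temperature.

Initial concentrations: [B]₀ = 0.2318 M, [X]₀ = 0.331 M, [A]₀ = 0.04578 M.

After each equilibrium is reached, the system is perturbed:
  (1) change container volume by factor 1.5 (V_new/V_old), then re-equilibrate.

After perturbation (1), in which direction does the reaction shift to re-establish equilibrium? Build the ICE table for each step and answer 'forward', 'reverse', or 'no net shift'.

Q₀ = 0.02164 vs Keq = 0.004163 ⇒ Q>K, reverse
Step 1:
                    B           X           A
  Initial      0.2318       0.331     0.04578
  Change      0.03074    -0.06147    -0.03074
  Equil        0.2625      0.2695     0.01504
  solve Keq expr → x = -0.03074; check Q = 0.004163
Then change container volume by factor 1.5 (V_new/V_old).
Step 2:
                    B           X           A
  Initial       0.175      0.1797     0.01003
  Change    -0.008087     0.01617    0.008087
  Equil        0.1669      0.1959     0.01812
  solve Keq expr → x = 0.008087; check Q = 0.004163

Direction: forward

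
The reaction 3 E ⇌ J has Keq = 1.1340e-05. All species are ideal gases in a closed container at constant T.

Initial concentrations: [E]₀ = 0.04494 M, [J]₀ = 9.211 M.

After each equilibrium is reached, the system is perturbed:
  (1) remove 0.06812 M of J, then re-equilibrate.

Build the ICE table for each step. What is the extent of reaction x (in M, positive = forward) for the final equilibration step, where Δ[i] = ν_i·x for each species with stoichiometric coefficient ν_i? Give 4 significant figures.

Q₀ = 1.0149e+05 vs Keq = 1.1340e-05 ⇒ Q>K, reverse
Step 1:
                  E         J
  init      0.04494     9.211
  Δ           26.96    -8.988
  eq          27.01    0.2234
  solve Keq expr → x = -8.988; check Q = 1.1340e-05
Then remove 0.06812 M of J.
Step 2:
                  E         J
  init        27.01    0.1553
  Δ         -0.1903   0.06343
  eq          26.82    0.2187
  solve Keq expr → x = 0.06343; check Q = 1.1340e-05

x = 0.06343 M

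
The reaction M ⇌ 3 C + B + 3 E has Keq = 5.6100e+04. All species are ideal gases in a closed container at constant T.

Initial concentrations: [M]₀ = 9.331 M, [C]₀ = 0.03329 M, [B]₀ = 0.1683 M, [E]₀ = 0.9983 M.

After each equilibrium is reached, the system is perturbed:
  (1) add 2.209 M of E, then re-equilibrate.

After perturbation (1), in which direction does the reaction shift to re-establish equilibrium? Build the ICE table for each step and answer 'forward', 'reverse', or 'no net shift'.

Direction: reverse

Q₀ = 6.6203e-07 vs Keq = 5.6100e+04 ⇒ Q<K, forward
Step 1:
                   M          C          B          E
  Initial      9.331    0.03329     0.1683     0.9983
  Change      -2.291      6.873      2.291      6.873
  Equil         7.04      6.906      2.459      7.871
  solve Keq expr → x = 2.291; check Q = 5.6100e+04
Then add 2.209 M of E.
Step 2:
                   M          C          B          E
  Initial       7.04      6.906      2.459      10.08
  Change      0.2577     -0.773    -0.2577     -0.773
  Equil        7.298      6.133      2.202      9.307
  solve Keq expr → x = -0.2577; check Q = 5.6100e+04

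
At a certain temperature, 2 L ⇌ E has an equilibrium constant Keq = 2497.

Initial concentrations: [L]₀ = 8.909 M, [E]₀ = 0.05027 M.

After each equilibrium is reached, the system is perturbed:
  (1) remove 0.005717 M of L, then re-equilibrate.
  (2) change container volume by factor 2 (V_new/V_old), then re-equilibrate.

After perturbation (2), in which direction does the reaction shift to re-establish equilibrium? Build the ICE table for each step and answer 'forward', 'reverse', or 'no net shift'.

Direction: reverse

Q₀ = 6.3336e-04 vs Keq = 2497 ⇒ Q<K, forward
Step 1:
                  L         E
  Initial     8.909   0.05027
  Change     -8.867     4.433
  Equil     0.04237     4.484
  solve Keq expr → x = 4.433; check Q = 2497
Then remove 0.005717 M of L.
Step 2:
                  L         E
  Initial   0.03666     4.484
  Change   0.005704 -0.002852
  Equil     0.04236     4.481
  solve Keq expr → x = -0.002852; check Q = 2497
Then change container volume by factor 2 (V_new/V_old).
Step 3:
                  L         E
  Initial   0.02118      2.24
  Change   0.008744 -0.004372
  Equil     0.02992     2.236
  solve Keq expr → x = -0.004372; check Q = 2497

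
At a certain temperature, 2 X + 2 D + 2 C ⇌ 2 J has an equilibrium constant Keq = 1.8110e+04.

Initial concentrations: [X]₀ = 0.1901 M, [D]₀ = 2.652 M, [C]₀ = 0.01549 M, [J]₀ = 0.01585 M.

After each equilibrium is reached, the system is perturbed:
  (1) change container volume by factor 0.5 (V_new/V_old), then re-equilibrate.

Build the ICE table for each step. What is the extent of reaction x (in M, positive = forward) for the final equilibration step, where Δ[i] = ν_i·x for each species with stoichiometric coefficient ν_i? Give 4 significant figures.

x = 3.7049e-04 M

Q₀ = 4.119 vs Keq = 1.8110e+04 ⇒ Q<K, forward
Step 1:
                   X          D          C          J
  I           0.1901      2.652    0.01549    0.01585
  C         -0.01499   -0.01499   -0.01499    0.01499
  E           0.1751      2.637 4.9636e-04    0.03084
  solve Keq expr → x = 0.007497; check Q = 1.8110e+04
Then change container volume by factor 0.5 (V_new/V_old).
Step 2:
                   X          D          C          J
  I           0.3502      5.274 9.9271e-04    0.06169
  C       -7.4099e-04 -7.4099e-04 -7.4099e-04 7.4099e-04
  E           0.3495      5.273 2.5173e-04    0.06243
  solve Keq expr → x = 3.7049e-04; check Q = 1.8110e+04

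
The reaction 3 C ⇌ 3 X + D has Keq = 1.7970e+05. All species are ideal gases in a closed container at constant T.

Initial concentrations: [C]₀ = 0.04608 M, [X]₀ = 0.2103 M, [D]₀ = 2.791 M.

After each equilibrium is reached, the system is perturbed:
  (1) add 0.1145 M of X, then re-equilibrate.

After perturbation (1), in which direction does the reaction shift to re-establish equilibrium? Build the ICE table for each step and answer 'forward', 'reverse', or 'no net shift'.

Direction: reverse

Q₀ = 265.3 vs Keq = 1.7970e+05 ⇒ Q<K, forward
Step 1:
                   C          X          D
  Initial    0.04608     0.2103      2.791
  Change    -0.03983    0.03983    0.01328
  Equil     0.006251     0.2501      2.804
  solve Keq expr → x = 0.01328; check Q = 1.7970e+05
Then add 0.1145 M of X.
Step 2:
                   C          X          D
  Initial   0.006251     0.3646      2.804
  Change    0.002791  -0.002791 -9.3019e-04
  Equil     0.009041     0.3618      2.803
  solve Keq expr → x = -9.3019e-04; check Q = 1.7970e+05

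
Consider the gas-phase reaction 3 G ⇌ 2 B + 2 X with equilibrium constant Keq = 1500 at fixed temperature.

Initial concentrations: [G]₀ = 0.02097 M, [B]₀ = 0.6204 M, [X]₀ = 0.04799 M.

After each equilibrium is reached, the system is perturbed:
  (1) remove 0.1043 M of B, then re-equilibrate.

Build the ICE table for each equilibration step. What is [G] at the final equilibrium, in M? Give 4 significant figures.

[G]_eq = 0.008356 M

Q₀ = 96.13 vs Keq = 1500 ⇒ Q<K, forward
Step 1:
                  G         B         X
  init      0.02097    0.6204   0.04799
  Δ        -0.01162  0.007747  0.007747
  eq       0.009349    0.6281   0.05574
  solve Keq expr → x = 0.003874; check Q = 1500
Then remove 0.1043 M of B.
Step 2:
                  G         B         X
  init     0.009349    0.5238   0.05574
  Δ       -9.9338e-04 6.6226e-04 6.6226e-04
  eq       0.008356    0.5245    0.0564
  solve Keq expr → x = 3.3113e-04; check Q = 1500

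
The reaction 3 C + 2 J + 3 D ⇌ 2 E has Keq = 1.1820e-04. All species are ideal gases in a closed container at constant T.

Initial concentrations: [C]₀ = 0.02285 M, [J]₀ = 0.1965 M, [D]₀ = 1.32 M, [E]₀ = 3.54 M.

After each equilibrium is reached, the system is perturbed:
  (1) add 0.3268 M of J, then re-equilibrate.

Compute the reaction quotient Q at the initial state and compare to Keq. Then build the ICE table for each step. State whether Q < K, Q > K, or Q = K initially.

Q₀ = 1.1828e+07 vs Keq = 1.1820e-04 ⇒ Q>K, reverse
Step 1:
                   C          J          D          E
  init       0.02285     0.1965       1.32       3.54
  Δ            3.199      2.133      3.199     -2.133
  eq           3.222      2.329      4.519      1.407
  solve Keq expr → x = -1.066; check Q = 1.1820e-04
Then add 0.3268 M of J.
Step 2:
                   C          J          D          E
  init         3.222      2.656      4.519      1.407
  Δ         -0.08609   -0.05739   -0.08609    0.05739
  eq           3.136      2.599      4.433      1.465
  solve Keq expr → x = 0.0287; check Q = 1.1820e-04

Q₀ = 1.1828e+07; Q > K (proceeds reverse)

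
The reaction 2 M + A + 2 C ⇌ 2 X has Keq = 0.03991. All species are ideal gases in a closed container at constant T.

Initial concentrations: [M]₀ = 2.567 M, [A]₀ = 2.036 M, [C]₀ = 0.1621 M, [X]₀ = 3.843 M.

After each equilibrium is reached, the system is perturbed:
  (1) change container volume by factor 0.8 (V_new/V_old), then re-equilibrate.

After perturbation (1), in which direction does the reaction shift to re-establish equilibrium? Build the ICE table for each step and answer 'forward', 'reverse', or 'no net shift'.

Direction: forward

Q₀ = 41.89 vs Keq = 0.03991 ⇒ Q>K, reverse
Step 1:
                    M           A           C           X
  Initial       2.567       2.036      0.1621       3.843
  Change        1.528      0.7642       1.528      -1.528
  Equil         4.095         2.8       1.691       2.315
  solve Keq expr → x = -0.7642; check Q = 0.03991
Then change container volume by factor 0.8 (V_new/V_old).
Step 2:
                    M           A           C           X
  Initial       5.119         3.5       2.113       2.893
  Change      -0.3006     -0.1503     -0.3006      0.3006
  Equil         4.819        3.35       1.813       3.194
  solve Keq expr → x = 0.1503; check Q = 0.03991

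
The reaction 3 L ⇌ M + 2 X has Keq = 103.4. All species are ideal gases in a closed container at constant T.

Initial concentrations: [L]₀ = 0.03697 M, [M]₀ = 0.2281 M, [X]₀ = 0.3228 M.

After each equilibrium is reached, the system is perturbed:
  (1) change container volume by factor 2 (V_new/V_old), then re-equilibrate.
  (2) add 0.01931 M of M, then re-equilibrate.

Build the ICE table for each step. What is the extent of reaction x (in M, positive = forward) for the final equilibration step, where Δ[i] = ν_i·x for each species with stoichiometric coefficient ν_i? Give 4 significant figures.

Q₀ = 470.4 vs Keq = 103.4 ⇒ Q>K, reverse
Step 1:
                    L           M           X
  Initial     0.03697      0.2281      0.3228
  Change       0.0218   -0.007266    -0.01453
  Equil       0.05877      0.2208      0.3083
  solve Keq expr → x = -0.007266; check Q = 103.4
Then change container volume by factor 2 (V_new/V_old).
Step 2:
                    L           M           X
  Initial     0.02938      0.1104      0.1541
  Change            0           0           0
  Equil       0.02938      0.1104      0.1541
  solve Keq expr → x = 0; check Q = 103.4
Then add 0.01931 M of M.
Step 3:
                    L           M           X
  Initial     0.02938      0.1297      0.1541
  Change     0.001453 -4.8440e-04 -9.6880e-04
  Equil       0.03084      0.1292      0.1532
  solve Keq expr → x = -4.8440e-04; check Q = 103.4

x = -4.8440e-04 M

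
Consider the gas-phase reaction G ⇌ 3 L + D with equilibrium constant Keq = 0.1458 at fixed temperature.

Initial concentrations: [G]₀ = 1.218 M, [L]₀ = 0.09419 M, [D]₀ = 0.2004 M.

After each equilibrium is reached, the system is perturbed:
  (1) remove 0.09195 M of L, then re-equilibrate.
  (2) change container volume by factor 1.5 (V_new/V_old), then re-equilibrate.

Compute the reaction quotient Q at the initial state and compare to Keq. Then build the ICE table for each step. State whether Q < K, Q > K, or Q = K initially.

Q₀ = 1.3749e-04 vs Keq = 0.1458 ⇒ Q<K, forward
Step 1:
                   G          L          D
  I            1.218    0.09419     0.2004
  C          -0.2063     0.6189     0.2063
  E            1.012     0.7131     0.4067
  solve Keq expr → x = 0.2063; check Q = 0.1458
Then remove 0.09195 M of L.
Step 2:
                   G          L          D
  I            1.012     0.6212     0.4067
  C         -0.02423     0.0727    0.02423
  E           0.9875     0.6939     0.4309
  solve Keq expr → x = 0.02423; check Q = 0.1458
Then change container volume by factor 1.5 (V_new/V_old).
Step 3:
                   G          L          D
  I           0.6583     0.4626     0.2873
  C         -0.05706     0.1712    0.05706
  E           0.6012     0.6338     0.3444
  solve Keq expr → x = 0.05706; check Q = 0.1458

Q₀ = 1.3749e-04; Q < K (proceeds forward)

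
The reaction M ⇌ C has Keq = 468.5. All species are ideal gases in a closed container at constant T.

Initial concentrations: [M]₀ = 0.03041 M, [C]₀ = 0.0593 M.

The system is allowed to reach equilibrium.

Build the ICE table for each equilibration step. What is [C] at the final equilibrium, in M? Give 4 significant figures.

Q₀ = 1.95 vs Keq = 468.5 ⇒ Q<K, forward
Step 1:
                    M           C
  Initial     0.03041      0.0593
  Change     -0.03022     0.03022
  Equil    1.9108e-04     0.08952
  solve Keq expr → x = 0.03022; check Q = 468.5

[C]_eq = 0.08952 M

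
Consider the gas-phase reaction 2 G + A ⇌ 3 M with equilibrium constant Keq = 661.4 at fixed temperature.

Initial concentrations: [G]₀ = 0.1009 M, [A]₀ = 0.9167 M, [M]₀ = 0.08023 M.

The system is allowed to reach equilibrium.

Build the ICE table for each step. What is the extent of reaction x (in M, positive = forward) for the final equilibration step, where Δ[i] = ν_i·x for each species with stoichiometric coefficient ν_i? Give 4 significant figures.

Q₀ = 0.05534 vs Keq = 661.4 ⇒ Q<K, forward
Step 1:
                  G         A         M
  init       0.1009    0.9167   0.08023
  Δ        -0.09645  -0.04822    0.1447
  eq        0.00445    0.8685    0.2249
  solve Keq expr → x = 0.04822; check Q = 661.4

x = 0.04822 M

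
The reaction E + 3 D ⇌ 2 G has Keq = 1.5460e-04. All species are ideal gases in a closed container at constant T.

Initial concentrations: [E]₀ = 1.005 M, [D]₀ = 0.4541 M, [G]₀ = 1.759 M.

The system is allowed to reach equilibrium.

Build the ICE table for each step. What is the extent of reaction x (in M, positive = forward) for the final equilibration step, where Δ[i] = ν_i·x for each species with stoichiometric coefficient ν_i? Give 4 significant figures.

x = -0.8365 M

Q₀ = 32.88 vs Keq = 1.5460e-04 ⇒ Q>K, reverse
Step 1:
                    E           D           G
  I             1.005      0.4541       1.759
  C            0.8365       2.509      -1.673
  E             1.841       2.963     0.08608
  solve Keq expr → x = -0.8365; check Q = 1.5460e-04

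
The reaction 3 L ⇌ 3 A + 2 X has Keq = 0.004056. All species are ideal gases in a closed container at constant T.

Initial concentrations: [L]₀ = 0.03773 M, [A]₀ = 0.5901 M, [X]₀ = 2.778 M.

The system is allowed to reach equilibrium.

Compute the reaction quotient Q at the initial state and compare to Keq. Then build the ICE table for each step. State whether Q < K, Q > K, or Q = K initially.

Q₀ = 2.9524e+04; Q > K (proceeds reverse)

Q₀ = 2.9524e+04 vs Keq = 0.004056 ⇒ Q>K, reverse
Step 1:
                   L          A          X
  init       0.03773     0.5901      2.778
  Δ            0.539     -0.539    -0.3594
  eq          0.5768    0.05105      2.419
  solve Keq expr → x = -0.1797; check Q = 0.004056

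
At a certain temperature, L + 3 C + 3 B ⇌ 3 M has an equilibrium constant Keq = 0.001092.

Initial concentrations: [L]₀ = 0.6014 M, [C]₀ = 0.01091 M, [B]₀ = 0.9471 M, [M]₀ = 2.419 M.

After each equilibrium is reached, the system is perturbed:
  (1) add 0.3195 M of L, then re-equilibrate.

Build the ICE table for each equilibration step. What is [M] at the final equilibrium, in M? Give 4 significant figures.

Q₀ = 2.1334e+07 vs Keq = 0.001092 ⇒ Q>K, reverse
Step 1:
                   L          C          B          M
  Initial     0.6014    0.01091     0.9471      2.419
  Change      0.6159      1.848      1.848     -1.848
  Equil        1.217      1.859      2.795     0.5712
  solve Keq expr → x = -0.6159; check Q = 0.001092
Then add 0.3195 M of L.
Step 2:
                   L          C          B          M
  Initial      1.537      1.859      2.795     0.5712
  Change   -0.009655   -0.02896   -0.02896    0.02896
  Equil        1.527       1.83      2.766     0.6002
  solve Keq expr → x = 0.009655; check Q = 0.001092

[M]_eq = 0.6002 M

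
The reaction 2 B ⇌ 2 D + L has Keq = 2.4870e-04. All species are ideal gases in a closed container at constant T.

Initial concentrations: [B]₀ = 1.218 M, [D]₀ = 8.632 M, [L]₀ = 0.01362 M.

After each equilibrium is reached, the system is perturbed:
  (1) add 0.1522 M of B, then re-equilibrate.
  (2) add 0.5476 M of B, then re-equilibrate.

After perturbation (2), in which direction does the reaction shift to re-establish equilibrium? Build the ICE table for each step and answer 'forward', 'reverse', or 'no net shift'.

Q₀ = 0.6841 vs Keq = 2.4870e-04 ⇒ Q>K, reverse
Step 1:
                  B         D         L
  I           1.218     8.632   0.01362
  C         0.02723  -0.02723  -0.01361
  E           1.245     8.605 5.2083e-06
  solve Keq expr → x = -0.01361; check Q = 2.4870e-04
Then add 0.1522 M of B.
Step 2:
                  B         D         L
  I           1.397     8.605 5.2083e-06
  C       -2.7019e-06 2.7019e-06 1.3510e-06
  E           1.397     8.605 6.5593e-06
  solve Keq expr → x = 1.3510e-06; check Q = 2.4870e-04
Then add 0.5476 M of B.
Step 3:
                  B         D         L
  I           1.945     8.605 6.5593e-06
  C       -1.2295e-05 1.2295e-05 6.1477e-06
  E           1.945     8.605 1.2707e-05
  solve Keq expr → x = 6.1477e-06; check Q = 2.4870e-04

Direction: forward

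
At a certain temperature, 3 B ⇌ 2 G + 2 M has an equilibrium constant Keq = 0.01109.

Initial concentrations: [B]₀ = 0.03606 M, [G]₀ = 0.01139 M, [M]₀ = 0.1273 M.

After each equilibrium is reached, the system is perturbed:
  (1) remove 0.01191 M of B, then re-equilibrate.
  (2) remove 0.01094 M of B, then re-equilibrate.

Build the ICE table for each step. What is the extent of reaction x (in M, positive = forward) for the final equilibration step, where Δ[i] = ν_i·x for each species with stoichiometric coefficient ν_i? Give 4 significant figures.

x = -8.9309e-04 M

Q₀ = 0.04484 vs Keq = 0.01109 ⇒ Q>K, reverse
Step 1:
                   B          G          M
  init       0.03606    0.01139     0.1273
  Δ         0.006023  -0.004016  -0.004016
  eq         0.04208   0.007374     0.1233
  solve Keq expr → x = -0.002008; check Q = 0.01109
Then remove 0.01191 M of B.
Step 2:
                   B          G          M
  init       0.03017   0.007374     0.1233
  Δ         0.003137  -0.002092  -0.002092
  eq         0.03331   0.005283     0.1212
  solve Keq expr → x = -0.001046; check Q = 0.01109
Then remove 0.01094 M of B.
Step 3:
                   B          G          M
  init       0.02237   0.005283     0.1212
  Δ         0.002679  -0.001786  -0.001786
  eq         0.02505   0.003497     0.1194
  solve Keq expr → x = -8.9309e-04; check Q = 0.01109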